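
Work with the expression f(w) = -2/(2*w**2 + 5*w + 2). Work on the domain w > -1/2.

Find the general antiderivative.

F(w) = -2*log(w + 1/2)/3 + 2*log(w + 2)/3 + C

The denominator factors as (w + 2)*(2*w + 1); partial fractions split f into directly integrable pieces: -4/(3*(2*w + 1)) + 2/(3*(w + 2)).
Check: d/dw[-2*log(w + 1/2)/3 + 2*log(w + 2)/3] = -2/(2*w**2 + 5*w + 2) = f(w).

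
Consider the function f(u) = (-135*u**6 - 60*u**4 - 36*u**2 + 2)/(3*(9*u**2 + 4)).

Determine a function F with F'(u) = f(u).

Recover f(u) by differentiating a candidate F(u); any mismatch rules it out.
Check: d/du[(-3*u**5 - 4*u + 3*atan(3*u/2))/3] = (-135*u**6 - 60*u**4 - 36*u**2 + 2)/(27*u**2 + 12), which equals f(u).

An antiderivative is F(u) = (-3*u**5 - 4*u + 3*atan(3*u/2))/3.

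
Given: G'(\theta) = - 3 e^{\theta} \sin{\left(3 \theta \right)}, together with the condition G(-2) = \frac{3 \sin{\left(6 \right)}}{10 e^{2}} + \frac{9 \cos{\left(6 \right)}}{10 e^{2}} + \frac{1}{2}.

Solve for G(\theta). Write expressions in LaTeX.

Differentiate the proposed G(\theta) back; it has to land on the given G'(\theta).
A general antiderivative is - \frac{3 e^{\theta} \sin{\left(3 \theta \right)}}{10} + \frac{9 e^{\theta} \cos{\left(3 \theta \right)}}{10} + C.
The condition gives C = \frac{3 \sin{\left(6 \right)}}{10 e^{2}} + \frac{9 \cos{\left(6 \right)}}{10 e^{2}} + \frac{1}{2} - (\frac{3 \sin{\left(6 \right)}}{10 e^{2}} + \frac{9 \cos{\left(6 \right)}}{10 e^{2}}) = \frac{1}{2}.
So G(\theta) = - \frac{3 e^{\theta} \sin{\left(3 \theta \right)}}{10} + \frac{9 e^{\theta} \cos{\left(3 \theta \right)}}{10} + \frac{1}{2}.
Check: d/d\theta[- \frac{3 e^{\theta} \sin{\left(3 \theta \right)}}{10} + \frac{9 e^{\theta} \cos{\left(3 \theta \right)}}{10} + \frac{1}{2}] = - 3 e^{\theta} \sin{\left(3 \theta \right)} = G'(\theta).

G(\theta) = - \frac{3 e^{\theta} \sin{\left(3 \theta \right)}}{10} + \frac{9 e^{\theta} \cos{\left(3 \theta \right)}}{10} + \frac{1}{2}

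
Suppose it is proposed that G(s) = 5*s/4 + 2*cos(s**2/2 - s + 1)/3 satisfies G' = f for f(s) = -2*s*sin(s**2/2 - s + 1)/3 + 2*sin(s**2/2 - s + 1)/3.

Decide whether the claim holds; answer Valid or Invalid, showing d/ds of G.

d/ds[G] = -2*s*sin(s**2/2 - s + 1)/3 + 2*sin(s**2/2 - s + 1)/3 + 5/4
d/ds[G] - f(s) = 5/4 != 0.

Invalid: d/ds[G] - f = 5/4, which is not 0.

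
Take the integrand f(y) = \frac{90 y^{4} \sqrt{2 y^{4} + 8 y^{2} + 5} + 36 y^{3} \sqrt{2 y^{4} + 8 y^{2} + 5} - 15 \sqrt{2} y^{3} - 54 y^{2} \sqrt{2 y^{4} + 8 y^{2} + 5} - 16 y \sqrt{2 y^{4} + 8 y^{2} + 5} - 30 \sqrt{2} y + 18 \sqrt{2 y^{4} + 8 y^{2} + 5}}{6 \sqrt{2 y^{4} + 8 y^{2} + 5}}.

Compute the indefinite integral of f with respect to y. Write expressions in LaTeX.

Differentiate the proposed F(y) back; it has to land on f(y) exactly.
Check: d/dy[3 y^{5} + \frac{3 y^{4}}{2} - 3 y^{3} - \frac{4 y^{2}}{3} + 3 y - \frac{5 \sqrt{y^{4} + 4 y^{2} + \frac{5}{2}}}{4}] = \frac{90 y^{4} \sqrt{2 y^{4} + 8 y^{2} + 5} + 36 y^{3} \sqrt{2 y^{4} + 8 y^{2} + 5} - 15 \sqrt{2} y^{3} - 54 y^{2} \sqrt{2 y^{4} + 8 y^{2} + 5} - 16 y \sqrt{2 y^{4} + 8 y^{2} + 5} - 30 \sqrt{2} y + 18 \sqrt{2 y^{4} + 8 y^{2} + 5}}{6 \sqrt{2 y^{4} + 8 y^{2} + 5}} = f(y).

F(y) = 3 y^{5} + \frac{3 y^{4}}{2} - 3 y^{3} - \frac{4 y^{2}}{3} + 3 y - \frac{5 \sqrt{y^{4} + 4 y^{2} + \frac{5}{2}}}{4} + C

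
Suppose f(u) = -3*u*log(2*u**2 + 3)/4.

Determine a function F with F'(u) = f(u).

A candidate is checked by its d/du: the result must match f(u).
Check: d/du[3*(-2*u**2*log(2*u**2 + 3) + 2*u**2 - 3*log(2*u**2 + 3))/16] = -3*u*log(2*u**2 + 3)/4 = f(u).

An antiderivative is F(u) = 3*(-2*u**2*log(2*u**2 + 3) + 2*u**2 - 3*log(2*u**2 + 3))/16.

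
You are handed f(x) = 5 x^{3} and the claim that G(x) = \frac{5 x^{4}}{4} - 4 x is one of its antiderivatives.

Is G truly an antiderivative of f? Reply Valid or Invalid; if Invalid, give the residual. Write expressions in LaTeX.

d/dx[G] = 5 x^{3} - 4
d/dx[G] - f(x) = -4 != 0.

Invalid: d/dx[G] - f = -4, which is not 0.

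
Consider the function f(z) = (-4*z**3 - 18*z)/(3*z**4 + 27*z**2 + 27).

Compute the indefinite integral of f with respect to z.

F(z) = -log(z**4/3 + 3*z**2 + 3)/3 + C

f matches the chain-rule pattern g'(h)*h' with inner function h(z) = z**4/3 + 3*z**2 + 3; substituting u = h(z) collapses the integral.
Check: d/dz[-log(z**4/3 + 3*z**2 + 3)/3] = (-4*z**3 - 18*z)/(3*z**4 + 27*z**2 + 27) = f(z).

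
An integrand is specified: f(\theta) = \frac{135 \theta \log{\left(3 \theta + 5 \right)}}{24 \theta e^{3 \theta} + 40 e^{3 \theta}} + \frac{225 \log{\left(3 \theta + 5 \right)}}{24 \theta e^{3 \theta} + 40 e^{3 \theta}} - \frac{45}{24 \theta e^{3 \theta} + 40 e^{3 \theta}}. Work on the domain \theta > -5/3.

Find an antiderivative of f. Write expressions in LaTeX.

An antiderivative is F(\theta) = - \frac{15 e^{- 3 \theta} \log{\left(3 \theta + 5 \right)}}{8}.

Recognize the product-rule pattern: f = u'v + uv' with u = - \frac{15 e^{- 3 \theta}}{8}, v = \log{\left(3 \theta + 5 \right)}, so integration by parts undoes it.
Check: d/d\theta[- \frac{15 e^{- 3 \theta} \log{\left(3 \theta + 5 \right)}}{8}] = \frac{135 \theta \log{\left(3 \theta + 5 \right)} + 225 \log{\left(3 \theta + 5 \right)} - 45}{24 \theta e^{3 \theta} + 40 e^{3 \theta}}, which equals f(\theta).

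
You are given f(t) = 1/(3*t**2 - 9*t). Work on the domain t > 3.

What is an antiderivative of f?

The denominator factors as 3*t*(t - 3); partial fractions split f into directly integrable pieces: 1/(9*(t - 3)) - 1/(9*t).
Check: d/dt[-log(t)/9 + log(t - 3)/9] = 1/(3*t**2 - 9*t) = f(t).

An antiderivative is F(t) = -log(t)/9 + log(t - 3)/9.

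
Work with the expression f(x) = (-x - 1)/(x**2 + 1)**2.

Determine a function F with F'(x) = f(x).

An antiderivative is F(x) = (-x - (x**2 + 1)*atan(x) + 1)/(2*(x**2 + 1)).

Since d/dx undoes antidifferentiation here, F'(x) = f(x) is required of F(x).
Check: d/dx[(-x - (x**2 + 1)*atan(x) + 1)/(2*(x**2 + 1))] = (-x - 1)/(x**4 + 2*x**2 + 1), which equals f(x).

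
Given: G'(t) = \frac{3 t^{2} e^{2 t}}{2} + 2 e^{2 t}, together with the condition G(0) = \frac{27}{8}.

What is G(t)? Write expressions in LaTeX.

Recognize the product-rule pattern: G'(t) = u'v + uv' with u = \frac{3 t^{2}}{4} - \frac{3 t}{4} + \frac{11}{8}, v = e^{2 t}, so integration by parts undoes it.
A general antiderivative is \frac{\left(6 t^{2} - 6 t + 11\right) e^{2 t}}{8} + C.
The condition gives C = \frac{27}{8} - (\frac{11}{8}) = 2.
So G(t) = \frac{\left(6 t^{2} - 6 t + 11\right) e^{2 t}}{8} + 2.
Check: d/dt[\frac{\left(6 t^{2} - 6 t + 11\right) e^{2 t}}{8} + 2] = \frac{3 t^{2} e^{2 t}}{2} + 2 e^{2 t} = G'(t).

G(t) = \frac{\left(6 t^{2} - 6 t + 11\right) e^{2 t}}{8} + 2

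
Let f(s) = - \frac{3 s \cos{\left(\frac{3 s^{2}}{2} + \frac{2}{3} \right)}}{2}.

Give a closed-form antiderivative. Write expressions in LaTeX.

An antiderivative is F(s) = - \frac{\sin{\left(\frac{3 s^{2}}{2} + \frac{2}{3} \right)}}{2}.

The substitution u = \frac{3 s^{2}}{2} + \frac{2}{3} works: f is exactly (dF/du)*(du/ds) for that inner function.
Check: d/ds[- \frac{\sin{\left(\frac{3 s^{2}}{2} + \frac{2}{3} \right)}}{2}] = - \frac{3 s \cos{\left(\frac{3 s^{2}}{2} + \frac{2}{3} \right)}}{2} = f(s).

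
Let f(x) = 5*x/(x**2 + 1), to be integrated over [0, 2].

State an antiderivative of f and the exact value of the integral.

Antiderivative: F(x) = 5*log(x**2 + 1)/2; value = 5*log(5)/2

The substitution u = x**2 + 1 works: f is exactly (dF/du)*(du/dx) for that inner function.
F(x) = 5*log(x**2 + 1)/2 is an antiderivative of f.
Check: d/dx[5*log(x**2 + 1)/2] = 5*x/(x**2 + 1) = f(x).
F(2) = 5*log(5)/2; F(0) = 0.
Integral = F(2) - F(0) = 5*log(5)/2.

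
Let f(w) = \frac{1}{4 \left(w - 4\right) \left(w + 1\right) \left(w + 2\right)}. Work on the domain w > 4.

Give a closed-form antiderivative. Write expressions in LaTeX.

An antiderivative is F(w) = \frac{\log{\left(w - 4 \right)}}{120} - \frac{\log{\left(w + 1 \right)}}{20} + \frac{\log{\left(w + 2 \right)}}{24}.

Factor the denominator (4 \left(w - 4\right) \left(w + 1\right) \left(w + 2\right)) and decompose: f = \frac{1}{24 \left(w + 2\right)} - \frac{1}{20 \left(w + 1\right)} + \frac{1}{120 \left(w - 4\right)}; each piece integrates to a log, atan, or power term.
Check: d/dw[\frac{\log{\left(w - 4 \right)}}{120} - \frac{\log{\left(w + 1 \right)}}{20} + \frac{\log{\left(w + 2 \right)}}{24}] = \frac{1}{4 w^{3} - 4 w^{2} - 40 w - 32}, which equals f(w).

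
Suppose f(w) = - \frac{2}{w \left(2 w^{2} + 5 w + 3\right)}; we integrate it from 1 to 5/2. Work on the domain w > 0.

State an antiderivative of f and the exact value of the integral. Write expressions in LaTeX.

The denominator factors as w \left(w + 1\right) \left(2 w + 3\right); partial fractions split f into directly integrable pieces: - \frac{8}{3 \left(2 w + 3\right)} + \frac{2}{w + 1} - \frac{2}{3 w}.
F(w) = \frac{2 \left(- \log{\left(w \right)} + 3 \log{\left(w + 1 \right)} - 2 \log{\left(w + \frac{3}{2} \right)}\right)}{3} is an antiderivative of f.
Check: d/dw[\frac{2 \left(- \log{\left(w \right)} + 3 \log{\left(w + 1 \right)} - 2 \log{\left(w + \frac{3}{2} \right)}\right)}{3}] = - \frac{2}{2 w^{3} + 5 w^{2} + 3 w}, which equals f(w).
F(5/2) = - \frac{4 \log{\left(4 \right)}}{3} - \frac{2 \log{\left(\frac{5}{2} \right)}}{3} + 2 \log{\left(\frac{7}{2} \right)}; F(1) = - \frac{4 \log{\left(\frac{5}{2} \right)}}{3} + 2 \log{\left(2 \right)}.
Integral = F(5/2) - F(1) = - \frac{4 \log{\left(4 \right)}}{3} - 2 \log{\left(2 \right)} + \frac{2 \log{\left(\frac{5}{2} \right)}}{3} + 2 \log{\left(\frac{7}{2} \right)}.

Antiderivative: F(w) = \frac{2 \left(- \log{\left(w \right)} + 3 \log{\left(w + 1 \right)} - 2 \log{\left(w + \frac{3}{2} \right)}\right)}{3}; value = - \frac{4 \log{\left(4 \right)}}{3} - 2 \log{\left(2 \right)} + \frac{2 \log{\left(\frac{5}{2} \right)}}{3} + 2 \log{\left(\frac{7}{2} \right)}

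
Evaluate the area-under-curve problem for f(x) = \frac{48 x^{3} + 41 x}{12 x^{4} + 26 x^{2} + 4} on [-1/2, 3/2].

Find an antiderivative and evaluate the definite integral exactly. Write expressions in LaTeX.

Since d/dx undoes antidifferentiation here, F'(x) = f(x) is required of F(x).
F(x) = \frac{5 \log{\left(\frac{x^{2}}{2} + 1 \right)}}{4} + \frac{3 \log{\left(2 x^{2} + \frac{1}{3} \right)}}{4} is an antiderivative of f.
Check: d/dx[\frac{5 \log{\left(\frac{x^{2}}{2} + 1 \right)}}{4} + \frac{3 \log{\left(2 x^{2} + \frac{1}{3} \right)}}{4}] = \frac{48 x^{3} + 41 x}{12 x^{4} + 26 x^{2} + 4} = f(x).
F(3/2) = \frac{5 \log{\left(\frac{17}{8} \right)}}{4} + \frac{3 \log{\left(\frac{29}{6} \right)}}{4}; F(-1/2) = \frac{3 \log{\left(\frac{5}{6} \right)}}{4} + \frac{5 \log{\left(\frac{9}{8} \right)}}{4}.
Integral = F(3/2) - F(-1/2) = - \frac{5 \log{\left(\frac{9}{8} \right)}}{4} - \frac{3 \log{\left(\frac{5}{6} \right)}}{4} + \frac{5 \log{\left(\frac{17}{8} \right)}}{4} + \frac{3 \log{\left(\frac{29}{6} \right)}}{4}.

Antiderivative: F(x) = \frac{5 \log{\left(\frac{x^{2}}{2} + 1 \right)}}{4} + \frac{3 \log{\left(2 x^{2} + \frac{1}{3} \right)}}{4}; value = - \frac{5 \log{\left(\frac{9}{8} \right)}}{4} - \frac{3 \log{\left(\frac{5}{6} \right)}}{4} + \frac{5 \log{\left(\frac{17}{8} \right)}}{4} + \frac{3 \log{\left(\frac{29}{6} \right)}}{4}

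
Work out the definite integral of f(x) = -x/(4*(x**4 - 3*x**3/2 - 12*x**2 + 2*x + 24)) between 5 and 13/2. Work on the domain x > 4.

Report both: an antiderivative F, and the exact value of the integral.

The denominator factors as 2*(x - 4)*(x + 2)**2*(2*x - 3); partial fractions split f into directly integrable pieces: 6/(245*(2*x - 3)) - 1/(882*(x + 2)) + 1/(42*(x + 2)**2) - 1/(90*(x - 4)).
F(x) = -(49*x*log(x - 4) - 54*x*log(x - 3/2) + 5*x*log(x + 2) + 98*log(x - 4) - 108*log(x - 3/2) + 10*log(x + 2) + 105)/(4410*(x + 2)) is an antiderivative of f.
Check: d/dx[-(49*x*log(x - 4) - 54*x*log(x - 3/2) + 5*x*log(x + 2) + 98*log(x - 4) - 108*log(x - 3/2) + 10*log(x + 2) + 105)/(4410*(x + 2))] = -x/(4*x**4 - 6*x**3 - 48*x**2 + 8*x + 96), which equals f(x).
F(13/2) = -log(5/2)/90 - 1/357 - log(17/2)/882 + 3*log(5)/245; F(5) = -1/294 - log(7)/882 + 3*log(7/2)/245.
Integral = F(13/2) - F(5) = -3*log(7/2)/245 - log(5/2)/90 - log(17/2)/882 + 1/1666 + log(7)/882 + 3*log(5)/245.

Antiderivative: F(x) = -(49*x*log(x - 4) - 54*x*log(x - 3/2) + 5*x*log(x + 2) + 98*log(x - 4) - 108*log(x - 3/2) + 10*log(x + 2) + 105)/(4410*(x + 2)); value = -3*log(7/2)/245 - log(5/2)/90 - log(17/2)/882 + 1/1666 + log(7)/882 + 3*log(5)/245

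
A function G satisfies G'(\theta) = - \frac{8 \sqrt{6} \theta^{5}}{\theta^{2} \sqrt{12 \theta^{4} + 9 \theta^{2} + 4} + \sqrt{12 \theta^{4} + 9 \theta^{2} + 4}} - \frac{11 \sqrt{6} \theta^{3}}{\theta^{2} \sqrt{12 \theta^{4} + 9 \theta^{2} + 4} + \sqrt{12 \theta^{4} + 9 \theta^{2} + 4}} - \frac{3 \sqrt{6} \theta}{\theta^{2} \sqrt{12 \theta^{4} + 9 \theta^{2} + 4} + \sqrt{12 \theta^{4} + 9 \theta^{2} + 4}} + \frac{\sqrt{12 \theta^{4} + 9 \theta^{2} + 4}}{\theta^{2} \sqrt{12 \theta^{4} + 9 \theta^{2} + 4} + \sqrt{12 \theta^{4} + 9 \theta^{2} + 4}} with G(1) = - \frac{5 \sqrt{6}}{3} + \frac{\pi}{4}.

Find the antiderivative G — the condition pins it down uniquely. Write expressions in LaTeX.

G(\theta) = \frac{\sqrt{6} \left(- 2 \sqrt{12 \theta^{4} + 9 \theta^{2} + 4} + \sqrt{6} \operatorname{atan}{\left(\theta \right)}\right)}{6}

The integrand splits into summands that can be handled one at a time.
A general antiderivative is - 2 \sqrt{2 \theta^{4} + \frac{3 \theta^{2}}{2} + \frac{2}{3}} + \operatorname{atan}{\left(\theta \right)} + C.
The condition gives C = - \frac{5 \sqrt{6}}{3} + \frac{\pi}{4} - (- \frac{5 \sqrt{6}}{3} + \frac{\pi}{4}) = 0.
So G(\theta) = \frac{\sqrt{6} \left(- 2 \sqrt{12 \theta^{4} + 9 \theta^{2} + 4} + \sqrt{6} \operatorname{atan}{\left(\theta \right)}\right)}{6}.
Check: d/d\theta[\frac{\sqrt{6} \left(- 2 \sqrt{12 \theta^{4} + 9 \theta^{2} + 4} + \sqrt{6} \operatorname{atan}{\left(\theta \right)}\right)}{6}] = \frac{- 8 \sqrt{6} \theta^{5} - 11 \sqrt{6} \theta^{3} - 3 \sqrt{6} \theta + \sqrt{12 \theta^{4} + 9 \theta^{2} + 4}}{\theta^{2} \sqrt{12 \theta^{4} + 9 \theta^{2} + 4} + \sqrt{12 \theta^{4} + 9 \theta^{2} + 4}}, which equals G'(\theta).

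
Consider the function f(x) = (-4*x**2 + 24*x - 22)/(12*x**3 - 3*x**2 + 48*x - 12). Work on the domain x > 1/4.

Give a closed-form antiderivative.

An antiderivative is F(x) = -log(2*x - 1/2)/3 + atan(x/2).

Any candidate F(x) must reproduce f(x) exactly when differentiated.
Check: d/dx[-log(2*x - 1/2)/3 + atan(x/2)] = (-4*x**2 + 24*x - 22)/(12*x**3 - 3*x**2 + 48*x - 12) = f(x).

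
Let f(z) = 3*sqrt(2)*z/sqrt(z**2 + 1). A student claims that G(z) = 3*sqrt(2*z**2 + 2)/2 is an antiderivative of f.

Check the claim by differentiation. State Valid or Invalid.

Invalid: d/dz[G] - f = -3*sqrt(2)*z/(2*sqrt(z**2 + 1)), which is not 0.

d/dz[G] = 3*sqrt(2)*z/(2*sqrt(z**2 + 1))
d/dz[G] - f(z) = -3*sqrt(2)*z/(2*sqrt(z**2 + 1)) != 0.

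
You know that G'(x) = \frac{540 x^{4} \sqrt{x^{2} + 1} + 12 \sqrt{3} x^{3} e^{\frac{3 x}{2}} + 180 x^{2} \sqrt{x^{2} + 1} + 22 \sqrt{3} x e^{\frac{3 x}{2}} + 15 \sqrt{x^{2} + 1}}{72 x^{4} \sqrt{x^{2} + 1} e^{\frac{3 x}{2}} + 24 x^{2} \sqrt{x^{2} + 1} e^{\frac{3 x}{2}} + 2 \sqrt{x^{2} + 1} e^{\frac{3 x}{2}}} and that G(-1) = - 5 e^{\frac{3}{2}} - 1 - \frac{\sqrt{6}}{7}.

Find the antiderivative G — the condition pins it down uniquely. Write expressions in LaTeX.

The proposed G(x) is checked by its d/dx: the result must match the given G'(x).
A general antiderivative is - \frac{2 \sqrt{3 x^{2} + 3}}{3 \left(4 x^{2} + \frac{2}{3}\right)} - 5 e^{- \frac{3 x}{2}} + C.
The condition gives C = - 5 e^{\frac{3}{2}} - 1 - \frac{\sqrt{6}}{7} - (- 5 e^{\frac{3}{2}} - \frac{\sqrt{6}}{7}) = -1.
So G(x) = \frac{- 6 x^{2} e^{\frac{3 x}{2}} - 30 x^{2} - \sqrt{3} \sqrt{x^{2} + 1} e^{\frac{3 x}{2}} - e^{\frac{3 x}{2}} - 5}{6 x^{2} e^{\frac{3 x}{2}} + e^{\frac{3 x}{2}}}.
Check: d/dx[\frac{- 6 x^{2} e^{\frac{3 x}{2}} - 30 x^{2} - \sqrt{3} \sqrt{x^{2} + 1} e^{\frac{3 x}{2}} - e^{\frac{3 x}{2}} - 5}{6 x^{2} e^{\frac{3 x}{2}} + e^{\frac{3 x}{2}}}] = \frac{540 x^{4} \sqrt{x^{2} + 1} + 12 \sqrt{3} x^{3} e^{\frac{3 x}{2}} + 180 x^{2} \sqrt{x^{2} + 1} + 22 \sqrt{3} x e^{\frac{3 x}{2}} + 15 \sqrt{x^{2} + 1}}{72 x^{4} \sqrt{x^{2} + 1} e^{\frac{3 x}{2}} + 24 x^{2} \sqrt{x^{2} + 1} e^{\frac{3 x}{2}} + 2 \sqrt{x^{2} + 1} e^{\frac{3 x}{2}}} = G'(x).

G(x) = \frac{- 6 x^{2} e^{\frac{3 x}{2}} - 30 x^{2} - \sqrt{3} \sqrt{x^{2} + 1} e^{\frac{3 x}{2}} - e^{\frac{3 x}{2}} - 5}{6 x^{2} e^{\frac{3 x}{2}} + e^{\frac{3 x}{2}}}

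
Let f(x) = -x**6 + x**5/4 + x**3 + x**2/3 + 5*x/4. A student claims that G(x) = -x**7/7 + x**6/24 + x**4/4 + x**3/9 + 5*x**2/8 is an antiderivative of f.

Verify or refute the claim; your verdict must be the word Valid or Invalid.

d/dx[G] = -x**6 + x**5/4 + x**3 + x**2/3 + 5*x/4
This equals f(x) exactly, so the claim holds.

Valid. The derivative of G reproduces f.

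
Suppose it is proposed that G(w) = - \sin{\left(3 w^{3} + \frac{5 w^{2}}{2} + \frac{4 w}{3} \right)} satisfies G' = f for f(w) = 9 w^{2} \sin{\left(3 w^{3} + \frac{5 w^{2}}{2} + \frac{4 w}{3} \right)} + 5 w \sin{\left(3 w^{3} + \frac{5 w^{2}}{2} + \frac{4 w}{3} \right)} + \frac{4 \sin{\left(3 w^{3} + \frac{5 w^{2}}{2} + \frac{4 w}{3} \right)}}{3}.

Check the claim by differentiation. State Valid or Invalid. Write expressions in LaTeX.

d/dw[G] = - 9 w^{2} \cos{\left(3 w^{3} + \frac{5 w^{2}}{2} + \frac{4 w}{3} \right)} - 5 w \cos{\left(3 w^{3} + \frac{5 w^{2}}{2} + \frac{4 w}{3} \right)} - \frac{4 \cos{\left(3 w^{3} + \frac{5 w^{2}}{2} + \frac{4 w}{3} \right)}}{3}
d/dw[G] - f(w) = - 9 w^{2} \sin{\left(3 w^{3} + \frac{5 w^{2}}{2} + \frac{4 w}{3} \right)} - 9 w^{2} \cos{\left(3 w^{3} + \frac{5 w^{2}}{2} + \frac{4 w}{3} \right)} - 5 w \sin{\left(3 w^{3} + \frac{5 w^{2}}{2} + \frac{4 w}{3} \right)} - 5 w \cos{\left(3 w^{3} + \frac{5 w^{2}}{2} + \frac{4 w}{3} \right)} - \frac{4 \sin{\left(3 w^{3} + \frac{5 w^{2}}{2} + \frac{4 w}{3} \right)}}{3} - \frac{4 \cos{\left(3 w^{3} + \frac{5 w^{2}}{2} + \frac{4 w}{3} \right)}}{3} != 0.

Invalid: d/dw[G] - f = - 9 w^{2} \sin{\left(3 w^{3} + \frac{5 w^{2}}{2} + \frac{4 w}{3} \right)} - 9 w^{2} \cos{\left(3 w^{3} + \frac{5 w^{2}}{2} + \frac{4 w}{3} \right)} - 5 w \sin{\left(3 w^{3} + \frac{5 w^{2}}{2} + \frac{4 w}{3} \right)} - 5 w \cos{\left(3 w^{3} + \frac{5 w^{2}}{2} + \frac{4 w}{3} \right)} - \frac{4 \sin{\left(3 w^{3} + \frac{5 w^{2}}{2} + \frac{4 w}{3} \right)}}{3} - \frac{4 \cos{\left(3 w^{3} + \frac{5 w^{2}}{2} + \frac{4 w}{3} \right)}}{3}, which is not 0.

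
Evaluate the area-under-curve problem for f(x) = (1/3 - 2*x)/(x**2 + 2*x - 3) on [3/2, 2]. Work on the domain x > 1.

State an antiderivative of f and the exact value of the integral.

Antiderivative: F(x) = (-5*log(x - 1) - 19*log(x + 3))/12; value = -19*log(5)/12 - 5*log(2)/12 + 19*log(9/2)/12

The denominator factors as 3*(x - 1)*(x + 3); partial fractions split f into directly integrable pieces: -19/(12*(x + 3)) - 5/(12*(x - 1)).
F(x) = (-5*log(x - 1) - 19*log(x + 3))/12 is an antiderivative of f.
Check: d/dx[(-5*log(x - 1) - 19*log(x + 3))/12] = (1 - 6*x)/(3*x**2 + 6*x - 9), which equals f(x).
F(2) = -19*log(5)/12; F(3/2) = -19*log(9/2)/12 + 5*log(2)/12.
Integral = F(2) - F(3/2) = -19*log(5)/12 - 5*log(2)/12 + 19*log(9/2)/12.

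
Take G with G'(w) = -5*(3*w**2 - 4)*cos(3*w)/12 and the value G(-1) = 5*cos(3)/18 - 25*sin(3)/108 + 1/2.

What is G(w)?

Whatever form G(w) takes, its d/dw must return the stated G'(w).
A general antiderivative is -5*w**2*sin(3*w)/12 - 5*w*cos(3*w)/18 + 35*sin(3*w)/54 + C.
The condition gives C = 5*cos(3)/18 - 25*sin(3)/108 + 1/2 - (5*cos(3)/18 - 25*sin(3)/108) = 1/2.
So G(w) = -5*w**2*sin(3*w)/12 - 5*w*cos(3*w)/18 + 35*sin(3*w)/54 + 1/2.
Check: d/dw[-5*w**2*sin(3*w)/12 - 5*w*cos(3*w)/18 + 35*sin(3*w)/54 + 1/2] = -5*w**2*cos(3*w)/4 + 5*cos(3*w)/3, which equals G'(w).

G(w) = -5*w**2*sin(3*w)/12 - 5*w*cos(3*w)/18 + 35*sin(3*w)/54 + 1/2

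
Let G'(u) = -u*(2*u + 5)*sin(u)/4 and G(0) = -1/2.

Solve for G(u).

Any candidate G(u) must reproduce the stated G'(u) exactly.
A general antiderivative is u**2*cos(u)/2 - u*sin(u) + 5*u*cos(u)/4 - 5*sin(u)/4 - cos(u) + C.
The condition gives C = -1/2 - (-1) = 1/2.
So G(u) = u**2*cos(u)/2 - u*sin(u) + 5*u*cos(u)/4 - 5*sin(u)/4 - cos(u) + 1/2.
Check: d/du[u**2*cos(u)/2 - u*sin(u) + 5*u*cos(u)/4 - 5*sin(u)/4 - cos(u) + 1/2] = -u**2*sin(u)/2 - 5*u*sin(u)/4, which equals G'(u).

G(u) = u**2*cos(u)/2 - u*sin(u) + 5*u*cos(u)/4 - 5*sin(u)/4 - cos(u) + 1/2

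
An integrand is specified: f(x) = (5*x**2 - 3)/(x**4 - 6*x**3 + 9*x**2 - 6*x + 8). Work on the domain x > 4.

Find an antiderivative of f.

The denominator factors as (x - 4)*(x - 2)*(x**2 + 1); partial fractions split f into directly integrable pieces: -8*(6*x + 7)/(85*(x**2 + 1)) - 17/(10*(x - 2)) + 77/(34*(x - 4)).
Check: d/dx[77*log(x - 4)/34 - 17*log(x - 2)/10 - 24*log(x**2 + 1)/85 - 56*atan(x)/85] = (5*x**2 - 3)/(x**4 - 6*x**3 + 9*x**2 - 6*x + 8) = f(x).

An antiderivative is F(x) = 77*log(x - 4)/34 - 17*log(x - 2)/10 - 24*log(x**2 + 1)/85 - 56*atan(x)/85.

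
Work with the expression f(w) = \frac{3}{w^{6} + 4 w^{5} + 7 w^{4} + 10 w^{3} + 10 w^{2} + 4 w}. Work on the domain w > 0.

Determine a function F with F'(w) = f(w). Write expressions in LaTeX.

Factor the denominator (w \left(w + 1\right)^{2} \left(w + 2\right) \left(w^{2} + 2\right)) and decompose: f = \frac{w - 1}{6 \left(w^{2} + 2\right)} - \frac{1}{4 \left(w + 2\right)} - \frac{2}{3 \left(w + 1\right)} - \frac{1}{\left(w + 1\right)^{2}} + \frac{3}{4 w}; each piece integrates to a log, atan, or power term.
Check: d/dw[\frac{3 \log{\left(w \right)}}{4} - \frac{2 \log{\left(w + 1 \right)}}{3} - \frac{\log{\left(w + 2 \right)}}{4} + \frac{\log{\left(w^{2} + 2 \right)}}{12} - \frac{\sqrt{2} \operatorname{atan}{\left(\frac{\sqrt{2} w}{2} \right)}}{12} + \frac{3}{3 w + 3}] = \frac{3}{w^{6} + 4 w^{5} + 7 w^{4} + 10 w^{3} + 10 w^{2} + 4 w} = f(w).

An antiderivative is F(w) = \frac{3 \log{\left(w \right)}}{4} - \frac{2 \log{\left(w + 1 \right)}}{3} - \frac{\log{\left(w + 2 \right)}}{4} + \frac{\log{\left(w^{2} + 2 \right)}}{12} - \frac{\sqrt{2} \operatorname{atan}{\left(\frac{\sqrt{2} w}{2} \right)}}{12} + \frac{3}{3 w + 3}.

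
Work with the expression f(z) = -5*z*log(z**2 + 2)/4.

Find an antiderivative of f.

An antiderivative is F(z) = -5*z**2*log(z**2 + 2)/8 + 5*z**2/8 - 5*log(z**2 + 2)/4.

A first test for any F(z): its z-derivative must equal f(z) identically.
Check: d/dz[-5*z**2*log(z**2 + 2)/8 + 5*z**2/8 - 5*log(z**2 + 2)/4] = -5*z*log(z**2 + 2)/4 = f(z).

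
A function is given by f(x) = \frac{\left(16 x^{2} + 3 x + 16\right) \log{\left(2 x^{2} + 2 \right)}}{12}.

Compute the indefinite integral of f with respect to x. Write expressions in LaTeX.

Since d/dx undoes antidifferentiation here, F'(x) = f(x) is required of F(x).
Check: d/dx[\frac{4 x^{3} \log{\left(x^{2} + 1 \right)}}{9} - \frac{8 x^{3}}{27} + \frac{4 x^{3} \log{\left(2 \right)}}{9} + \frac{x^{2} \log{\left(x^{2} + 1 \right)}}{8} - \frac{x^{2}}{8} + \frac{x^{2} \log{\left(2 \right)}}{8} + \frac{4 x \log{\left(x^{2} + 1 \right)}}{3} - \frac{16 x}{9} + \frac{4 x \log{\left(2 \right)}}{3} + \frac{\log{\left(x^{2} + 1 \right)}}{8} + \frac{16 \operatorname{atan}{\left(x \right)}}{9}] = \frac{4 x^{2} \log{\left(x^{2} + 1 \right)}}{3} + \frac{4 x^{2} \log{\left(2 \right)}}{3} + \frac{x \log{\left(x^{2} + 1 \right)}}{4} + \frac{x \log{\left(2 \right)}}{4} + \frac{4 \log{\left(x^{2} + 1 \right)}}{3} + \frac{4 \log{\left(2 \right)}}{3}, which equals f(x).

F(x) = \frac{4 x^{3} \log{\left(x^{2} + 1 \right)}}{9} - \frac{8 x^{3}}{27} + \frac{4 x^{3} \log{\left(2 \right)}}{9} + \frac{x^{2} \log{\left(x^{2} + 1 \right)}}{8} - \frac{x^{2}}{8} + \frac{x^{2} \log{\left(2 \right)}}{8} + \frac{4 x \log{\left(x^{2} + 1 \right)}}{3} - \frac{16 x}{9} + \frac{4 x \log{\left(2 \right)}}{3} + \frac{\log{\left(x^{2} + 1 \right)}}{8} + \frac{16 \operatorname{atan}{\left(x \right)}}{9} + C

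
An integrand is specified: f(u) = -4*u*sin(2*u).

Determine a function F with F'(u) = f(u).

An antiderivative is F(u) = 2*u*cos(2*u) - sin(2*u).

Check any antiderivative F(u) by computing F'(u) and comparing it with f(u).
Check: d/du[2*u*cos(2*u) - sin(2*u)] = -4*u*sin(2*u) = f(u).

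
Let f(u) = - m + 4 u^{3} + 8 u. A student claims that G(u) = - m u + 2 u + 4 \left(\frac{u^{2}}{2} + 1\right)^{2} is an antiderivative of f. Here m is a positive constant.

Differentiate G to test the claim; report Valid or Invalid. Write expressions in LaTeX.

Invalid: d/du[G] - f = 2, which is not 0.

d/du[G] = - m + 4 u^{3} + 8 u + 2
d/du[G] - f(u) = 2 != 0.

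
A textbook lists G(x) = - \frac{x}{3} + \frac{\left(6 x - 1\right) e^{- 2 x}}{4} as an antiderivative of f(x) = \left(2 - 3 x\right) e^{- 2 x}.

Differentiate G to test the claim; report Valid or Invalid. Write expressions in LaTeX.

Invalid: d/dx[G] - f = - \frac{1}{3}, which is not 0.

d/dx[G] = \frac{\left(- 9 x - e^{2 x} + 6\right) e^{- 2 x}}{3}
d/dx[G] - f(x) = - \frac{1}{3} != 0.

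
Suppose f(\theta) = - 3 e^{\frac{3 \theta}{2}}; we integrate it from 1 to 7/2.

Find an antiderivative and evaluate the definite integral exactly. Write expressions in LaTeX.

A first test for any F(\theta): its \theta-derivative must equal f(\theta) identically.
F(\theta) = - 2 e^{\frac{3 \theta}{2}} is an antiderivative of f.
Check: d/d\theta[- 2 e^{\frac{3 \theta}{2}}] = - 3 e^{\frac{3 \theta}{2}} = f(\theta).
F(7/2) = - 2 e^{\frac{21}{4}}; F(1) = - 2 e^{\frac{3}{2}}.
Integral = F(7/2) - F(1) = - 2 e^{\frac{21}{4}} + 2 e^{\frac{3}{2}}.

Antiderivative: F(\theta) = - 2 e^{\frac{3 \theta}{2}}; value = - 2 e^{\frac{21}{4}} + 2 e^{\frac{3}{2}}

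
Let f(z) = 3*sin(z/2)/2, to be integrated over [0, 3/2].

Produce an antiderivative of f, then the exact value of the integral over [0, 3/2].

Recover f(z) by differentiating a candidate F(z); any mismatch rules it out.
F(z) = -3*cos(z/2) is an antiderivative of f.
Check: d/dz[-3*cos(z/2)] = 3*sin(z/2)/2 = f(z).
F(3/2) = -3*cos(3/4); F(0) = -3.
Integral = F(3/2) - F(0) = 3 - 3*cos(3/4).

Antiderivative: F(z) = -3*cos(z/2); value = 3 - 3*cos(3/4)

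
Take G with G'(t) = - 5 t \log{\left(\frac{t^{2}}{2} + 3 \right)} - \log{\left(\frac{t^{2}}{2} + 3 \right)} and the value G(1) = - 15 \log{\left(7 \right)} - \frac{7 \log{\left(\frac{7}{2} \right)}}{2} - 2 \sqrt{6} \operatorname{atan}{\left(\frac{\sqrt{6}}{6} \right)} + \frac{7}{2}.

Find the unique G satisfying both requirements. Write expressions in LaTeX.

G(t) = \frac{5 t^{2}}{2} + 2 t + \left(- \frac{5 t^{2}}{2} - t\right) \log{\left(\frac{t^{2}}{2} + 3 \right)} - 15 \log{\left(t^{2} + 6 \right)} - 2 \sqrt{6} \operatorname{atan}{\left(\frac{\sqrt{6} t}{6} \right)} - 1

The integrand splits into summands that can be handled one at a time.
A general antiderivative is \frac{5 t^{2}}{2} + 2 t + \left(- \frac{5 t^{2}}{2} - t\right) \log{\left(\frac{t^{2}}{2} + 3 \right)} - 15 \log{\left(t^{2} + 6 \right)} - 2 \sqrt{6} \operatorname{atan}{\left(\frac{\sqrt{6} t}{6} \right)} + C.
The condition gives C = - 15 \log{\left(7 \right)} - \frac{7 \log{\left(\frac{7}{2} \right)}}{2} - 2 \sqrt{6} \operatorname{atan}{\left(\frac{\sqrt{6}}{6} \right)} + \frac{7}{2} - (- 15 \log{\left(7 \right)} - \frac{7 \log{\left(\frac{7}{2} \right)}}{2} - 2 \sqrt{6} \operatorname{atan}{\left(\frac{\sqrt{6}}{6} \right)} + \frac{9}{2}) = -1.
So G(t) = \frac{5 t^{2}}{2} + 2 t + \left(- \frac{5 t^{2}}{2} - t\right) \log{\left(\frac{t^{2}}{2} + 3 \right)} - 15 \log{\left(t^{2} + 6 \right)} - 2 \sqrt{6} \operatorname{atan}{\left(\frac{\sqrt{6} t}{6} \right)} - 1.
Check: d/dt[\frac{5 t^{2}}{2} + 2 t + \left(- \frac{5 t^{2}}{2} - t\right) \log{\left(\frac{t^{2}}{2} + 3 \right)} - 15 \log{\left(t^{2} + 6 \right)} - 2 \sqrt{6} \operatorname{atan}{\left(\frac{\sqrt{6} t}{6} \right)} - 1] = - 5 t \log{\left(\frac{t^{2}}{2} + 3 \right)} - \log{\left(\frac{t^{2}}{2} + 3 \right)} = G'(t).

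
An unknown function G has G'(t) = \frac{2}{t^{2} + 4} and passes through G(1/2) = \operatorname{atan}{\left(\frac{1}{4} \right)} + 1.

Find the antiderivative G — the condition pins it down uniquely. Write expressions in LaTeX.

Whatever form G(t) takes, its d/dt must return the stated G'(t).
A general antiderivative is \operatorname{atan}{\left(\frac{t}{2} \right)} + C.
The condition gives C = \operatorname{atan}{\left(\frac{1}{4} \right)} + 1 - (\operatorname{atan}{\left(\frac{1}{4} \right)}) = 1.
So G(t) = \operatorname{atan}{\left(\frac{t}{2} \right)} + 1.
Check: d/dt[\operatorname{atan}{\left(\frac{t}{2} \right)} + 1] = \frac{2}{t^{2} + 4} = G'(t).

G(t) = \operatorname{atan}{\left(\frac{t}{2} \right)} + 1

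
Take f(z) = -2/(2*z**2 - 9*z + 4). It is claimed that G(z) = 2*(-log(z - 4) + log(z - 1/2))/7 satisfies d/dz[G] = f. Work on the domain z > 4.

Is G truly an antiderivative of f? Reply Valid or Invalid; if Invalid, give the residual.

d/dz[G] = -2/(2*z**2 - 9*z + 4)
This equals f(z) exactly, so the claim holds.

Valid: G'(z) = f(z).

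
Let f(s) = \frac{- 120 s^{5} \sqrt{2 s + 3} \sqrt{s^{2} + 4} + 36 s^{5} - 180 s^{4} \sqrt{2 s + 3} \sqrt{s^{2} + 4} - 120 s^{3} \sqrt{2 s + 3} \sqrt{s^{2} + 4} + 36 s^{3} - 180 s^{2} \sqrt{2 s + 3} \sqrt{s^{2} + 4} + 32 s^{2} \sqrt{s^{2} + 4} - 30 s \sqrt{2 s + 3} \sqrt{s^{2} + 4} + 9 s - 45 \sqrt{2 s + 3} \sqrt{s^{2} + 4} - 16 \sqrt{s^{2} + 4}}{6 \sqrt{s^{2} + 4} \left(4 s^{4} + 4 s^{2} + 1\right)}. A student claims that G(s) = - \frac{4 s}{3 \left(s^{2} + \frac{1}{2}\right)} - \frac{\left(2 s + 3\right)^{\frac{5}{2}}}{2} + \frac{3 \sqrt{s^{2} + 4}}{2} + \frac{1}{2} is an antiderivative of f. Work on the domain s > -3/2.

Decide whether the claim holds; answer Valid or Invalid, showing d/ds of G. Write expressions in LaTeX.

Valid. The derivative of G reproduces f.

d/ds[G] = \frac{- 120 s^{5} \sqrt{2 s + 3} \sqrt{s^{2} + 4} + 36 s^{5} - 180 s^{4} \sqrt{2 s + 3} \sqrt{s^{2} + 4} - 120 s^{3} \sqrt{2 s + 3} \sqrt{s^{2} + 4} + 36 s^{3} - 180 s^{2} \sqrt{2 s + 3} \sqrt{s^{2} + 4} + 32 s^{2} \sqrt{s^{2} + 4} - 30 s \sqrt{2 s + 3} \sqrt{s^{2} + 4} + 9 s - 45 \sqrt{2 s + 3} \sqrt{s^{2} + 4} - 16 \sqrt{s^{2} + 4}}{24 s^{4} \sqrt{s^{2} + 4} + 24 s^{2} \sqrt{s^{2} + 4} + 6 \sqrt{s^{2} + 4}}
This equals f(s) exactly, so the claim holds.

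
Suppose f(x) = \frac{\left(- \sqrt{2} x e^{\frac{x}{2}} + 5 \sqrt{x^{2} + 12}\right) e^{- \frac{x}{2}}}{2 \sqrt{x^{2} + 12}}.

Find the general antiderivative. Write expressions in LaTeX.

Since d/dx undoes antidifferentiation here, F'(x) = f(x) is required of F(x).
Check: d/dx[\frac{\sqrt{2} \left(- \sqrt{x^{2} + 12} e^{\frac{x}{2}} - 5 \sqrt{2}\right) e^{- \frac{x}{2}}}{2}] = \frac{\left(- \sqrt{2} x e^{\frac{x}{2}} + 5 \sqrt{x^{2} + 12}\right) e^{- \frac{x}{2}}}{2 \sqrt{x^{2} + 12}} = f(x).

F(x) = \frac{\sqrt{2} \left(- \sqrt{x^{2} + 12} e^{\frac{x}{2}} - 5 \sqrt{2}\right) e^{- \frac{x}{2}}}{2} + C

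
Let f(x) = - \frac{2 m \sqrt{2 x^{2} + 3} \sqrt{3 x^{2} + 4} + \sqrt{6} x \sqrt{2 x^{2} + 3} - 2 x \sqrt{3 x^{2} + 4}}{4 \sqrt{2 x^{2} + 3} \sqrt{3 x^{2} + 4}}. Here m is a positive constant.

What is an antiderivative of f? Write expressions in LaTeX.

An antiderivative is F(x) = \frac{- 6 m x + 3 \sqrt{2 x^{2} + 3} - \sqrt{6} \sqrt{3 x^{2} + 4}}{12}.

Differentiate the proposed F(x) back; it has to land on f(x) exactly.
Check: d/dx[\frac{- 6 m x + 3 \sqrt{2 x^{2} + 3} - \sqrt{6} \sqrt{3 x^{2} + 4}}{12}] = \frac{- 2 m \sqrt{2 x^{2} + 3} \sqrt{3 x^{2} + 4} - \sqrt{6} x \sqrt{2 x^{2} + 3} + 2 x \sqrt{3 x^{2} + 4}}{4 \sqrt{2 x^{2} + 3} \sqrt{3 x^{2} + 4}}, which equals f(x).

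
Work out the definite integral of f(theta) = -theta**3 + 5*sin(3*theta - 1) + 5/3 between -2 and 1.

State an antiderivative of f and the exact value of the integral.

The integrand splits into summands that can be handled one at a time.
F(theta) = -(3*theta**4 - 20*theta + 20*cos(3*theta - 1) + 18)/12 is an antiderivative of f.
Check: d/dtheta[-(3*theta**4 - 20*theta + 20*cos(3*theta - 1) + 18)/12] = -theta**3 + 5*sin(3*theta - 1) + 5/3 = f(theta).
F(1) = -1/12 - 5*cos(2)/3; F(-2) = -53/6 - 5*cos(7)/3.
Integral = F(1) - F(-2) = -5*cos(2)/3 + 5*cos(7)/3 + 35/4.

Antiderivative: F(theta) = -(3*theta**4 - 20*theta + 20*cos(3*theta - 1) + 18)/12; value = -5*cos(2)/3 + 5*cos(7)/3 + 35/4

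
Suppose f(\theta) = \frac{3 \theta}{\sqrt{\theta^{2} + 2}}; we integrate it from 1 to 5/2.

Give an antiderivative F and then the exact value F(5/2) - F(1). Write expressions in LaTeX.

f matches the chain-rule pattern g'(h)*h' with inner function h(\theta) = \theta^{2} + 2; substituting u = h(\theta) collapses the integral.
F(\theta) = 3 \sqrt{\theta^{2} + 2} is an antiderivative of f.
Check: d/d\theta[3 \sqrt{\theta^{2} + 2}] = \frac{3 \theta}{\sqrt{\theta^{2} + 2}} = f(\theta).
F(5/2) = \frac{3 \sqrt{33}}{2}; F(1) = 3 \sqrt{3}.
Integral = F(5/2) - F(1) = - 3 \sqrt{3} + \frac{3 \sqrt{33}}{2}.

Antiderivative: F(\theta) = 3 \sqrt{\theta^{2} + 2}; value = - 3 \sqrt{3} + \frac{3 \sqrt{33}}{2}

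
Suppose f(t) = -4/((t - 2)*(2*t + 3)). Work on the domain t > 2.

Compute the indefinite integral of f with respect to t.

F(t) = 4*(-log(t - 2) + log(t + 3/2))/7 + C

Factor the denominator ((t - 2)*(2*t + 3)) and decompose: f = 8/(7*(2*t + 3)) - 4/(7*(t - 2)); each piece integrates to a log, atan, or power term.
Check: d/dt[4*(-log(t - 2) + log(t + 3/2))/7] = -4/(2*t**2 - t - 6), which equals f(t).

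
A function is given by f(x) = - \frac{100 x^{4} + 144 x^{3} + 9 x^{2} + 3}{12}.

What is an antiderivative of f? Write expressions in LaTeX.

An antiderivative is F(x) = \frac{- 20 x^{5} - 36 x^{4} - 3 x^{3} - 3 x - 4}{12}.

A candidate is checked by its d/dx: the result must match f(x).
Check: d/dx[\frac{- 20 x^{5} - 36 x^{4} - 3 x^{3} - 3 x - 4}{12}] = - \frac{25 x^{4}}{3} - 12 x^{3} - \frac{3 x^{2}}{4} - \frac{1}{4}, which equals f(x).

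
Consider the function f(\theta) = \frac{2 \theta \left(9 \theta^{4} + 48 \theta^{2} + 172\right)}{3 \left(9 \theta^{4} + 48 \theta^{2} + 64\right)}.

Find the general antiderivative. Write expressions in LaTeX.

F(\theta) = \frac{3 \theta^{4} + 8 \theta^{2} - 36}{9 \theta^{2} + 24} + C

Recover f(\theta) by differentiating a candidate F(\theta); any mismatch rules it out.
Check: d/d\theta[\frac{3 \theta^{4} + 8 \theta^{2} - 36}{9 \theta^{2} + 24}] = \frac{18 \theta^{5} + 96 \theta^{3} + 344 \theta}{27 \theta^{4} + 144 \theta^{2} + 192}, which equals f(\theta).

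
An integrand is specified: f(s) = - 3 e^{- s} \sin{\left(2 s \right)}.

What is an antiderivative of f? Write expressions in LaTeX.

An antiderivative is F(s) = \frac{3 e^{- s} \sin{\left(2 s \right)}}{5} + \frac{6 e^{- s} \cos{\left(2 s \right)}}{5}.

Whatever form F(s) takes, F'(s) = f(s) is non-negotiable.
Check: d/ds[\frac{3 e^{- s} \sin{\left(2 s \right)}}{5} + \frac{6 e^{- s} \cos{\left(2 s \right)}}{5}] = - 3 e^{- s} \sin{\left(2 s \right)} = f(s).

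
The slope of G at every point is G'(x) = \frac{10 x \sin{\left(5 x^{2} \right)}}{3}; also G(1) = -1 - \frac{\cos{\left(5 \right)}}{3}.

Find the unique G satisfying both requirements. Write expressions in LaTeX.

G(x) = \frac{- \cos{\left(5 x^{2} \right)} - 3}{3}

The substitution u = 5 x^{2} works: G'(x) is exactly (dG/du)*(du/dx) for that inner function.
A general antiderivative is - \frac{\cos{\left(5 x^{2} \right)}}{3} + C.
The condition gives C = -1 - \frac{\cos{\left(5 \right)}}{3} - (- \frac{\cos{\left(5 \right)}}{3}) = -1.
So G(x) = \frac{- \cos{\left(5 x^{2} \right)} - 3}{3}.
Check: d/dx[\frac{- \cos{\left(5 x^{2} \right)} - 3}{3}] = \frac{10 x \sin{\left(5 x^{2} \right)}}{3} = G'(x).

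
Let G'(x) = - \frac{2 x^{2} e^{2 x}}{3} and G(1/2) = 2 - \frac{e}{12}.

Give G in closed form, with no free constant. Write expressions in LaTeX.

G(x) = \frac{\left(- 2 x^{2} + 2 x - 1\right) e^{2 x}}{6} + 2

Recognize the product-rule pattern: G'(x) = u'v + uv' with u = - \frac{x^{2}}{3} + \frac{x}{3} - \frac{1}{6}, v = e^{2 x}, so integration by parts undoes it.
A general antiderivative is \frac{\left(- 2 x^{2} + 2 x - 1\right) e^{2 x}}{6} + C.
The condition gives C = 2 - \frac{e}{12} - (- \frac{e}{12}) = 2.
So G(x) = \frac{\left(- 2 x^{2} + 2 x - 1\right) e^{2 x}}{6} + 2.
Check: d/dx[\frac{\left(- 2 x^{2} + 2 x - 1\right) e^{2 x}}{6} + 2] = - \frac{2 x^{2} e^{2 x}}{3} = G'(x).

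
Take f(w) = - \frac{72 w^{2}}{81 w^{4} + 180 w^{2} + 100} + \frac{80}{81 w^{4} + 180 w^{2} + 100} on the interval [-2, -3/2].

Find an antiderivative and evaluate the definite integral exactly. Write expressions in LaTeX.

f has the shape u'v + uv' for u = \frac{4 w}{3} and v = \frac{1}{\frac{3 w^{2}}{2} + \frac{5}{3}} — it is the derivative of the product u*v.
F(w) = \frac{4 w}{3 \left(\frac{3 w^{2}}{2} + \frac{5}{3}\right)} is an antiderivative of f.
Check: d/dw[\frac{4 w}{3 \left(\frac{3 w^{2}}{2} + \frac{5}{3}\right)}] = \frac{80 - 72 w^{2}}{81 w^{4} + 180 w^{2} + 100}, which equals f(w).
F(-3/2) = - \frac{48}{121}; F(-2) = - \frac{8}{23}.
Integral = F(-3/2) - F(-2) = - \frac{136}{2783}.

Antiderivative: F(w) = \frac{4 w}{3 \left(\frac{3 w^{2}}{2} + \frac{5}{3}\right)}; value = - \frac{136}{2783}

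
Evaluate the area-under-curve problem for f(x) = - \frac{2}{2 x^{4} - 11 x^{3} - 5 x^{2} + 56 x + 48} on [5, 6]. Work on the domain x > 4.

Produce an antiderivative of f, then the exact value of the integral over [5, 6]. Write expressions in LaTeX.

Antiderivative: F(x) = \frac{2 \left(21 \left(x - 4\right) \log{\left(x - 4 \right)} - 121 \left(x - 4\right) \log{\left(x + 1 \right)} + 100 \left(x - 4\right) \log{\left(x + \frac{3}{2} \right)} + 55\right)}{3025 \left(x - 4\right)}; value = - \frac{2 \log{\left(7 \right)}}{25} - \frac{8 \log{\left(\frac{13}{2} \right)}}{121} - \frac{1}{55} + \frac{42 \log{\left(2 \right)}}{3025} + \frac{8 \log{\left(\frac{15}{2} \right)}}{121} + \frac{2 \log{\left(6 \right)}}{25}

Factor the denominator (\left(x - 4\right)^{2} \left(x + 1\right) \left(2 x + 3\right)) and decompose: f = \frac{16}{121 \left(2 x + 3\right)} - \frac{2}{25 \left(x + 1\right)} + \frac{42}{3025 \left(x - 4\right)} - \frac{2}{55 \left(x - 4\right)^{2}}; each piece integrates to a log, atan, or power term.
F(x) = \frac{2 \left(21 \left(x - 4\right) \log{\left(x - 4 \right)} - 121 \left(x - 4\right) \log{\left(x + 1 \right)} + 100 \left(x - 4\right) \log{\left(x + \frac{3}{2} \right)} + 55\right)}{3025 \left(x - 4\right)} is an antiderivative of f.
Check: d/dx[\frac{2 \left(21 \left(x - 4\right) \log{\left(x - 4 \right)} - 121 \left(x - 4\right) \log{\left(x + 1 \right)} + 100 \left(x - 4\right) \log{\left(x + \frac{3}{2} \right)} + 55\right)}{3025 \left(x - 4\right)}] = - \frac{2}{2 x^{4} - 11 x^{3} - 5 x^{2} + 56 x + 48} = f(x).
F(6) = - \frac{2 \log{\left(7 \right)}}{25} + \frac{42 \log{\left(2 \right)}}{3025} + \frac{1}{55} + \frac{8 \log{\left(\frac{15}{2} \right)}}{121}; F(5) = - \frac{2 \log{\left(6 \right)}}{25} + \frac{2}{55} + \frac{8 \log{\left(\frac{13}{2} \right)}}{121}.
Integral = F(6) - F(5) = - \frac{2 \log{\left(7 \right)}}{25} - \frac{8 \log{\left(\frac{13}{2} \right)}}{121} - \frac{1}{55} + \frac{42 \log{\left(2 \right)}}{3025} + \frac{8 \log{\left(\frac{15}{2} \right)}}{121} + \frac{2 \log{\left(6 \right)}}{25}.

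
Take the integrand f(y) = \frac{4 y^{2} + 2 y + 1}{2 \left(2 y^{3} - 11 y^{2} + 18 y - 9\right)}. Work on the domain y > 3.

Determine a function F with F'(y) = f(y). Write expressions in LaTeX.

An antiderivative is F(y) = \frac{43 \log{\left(y - 3 \right)}}{12} - \frac{13 \log{\left(y - \frac{3}{2} \right)}}{3} + \frac{7 \log{\left(y - 1 \right)}}{4}.

Factor the denominator (2 \left(y - 3\right) \left(y - 1\right) \left(2 y - 3\right)) and decompose: f = - \frac{26}{3 \left(2 y - 3\right)} + \frac{7}{4 \left(y - 1\right)} + \frac{43}{12 \left(y - 3\right)}; each piece integrates to a log, atan, or power term.
Check: d/dy[\frac{43 \log{\left(y - 3 \right)}}{12} - \frac{13 \log{\left(y - \frac{3}{2} \right)}}{3} + \frac{7 \log{\left(y - 1 \right)}}{4}] = \frac{4 y^{2} + 2 y + 1}{4 y^{3} - 22 y^{2} + 36 y - 18}, which equals f(y).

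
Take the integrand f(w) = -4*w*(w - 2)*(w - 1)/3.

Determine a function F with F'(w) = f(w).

f matches the chain-rule pattern g'(h)*h' with inner function h(w) = w**2 - 2*w; substituting u = h(w) collapses the integral.
Check: d/dw[-w**4/3 + 4*w**3/3 - 4*w**2/3] = -4*w**3/3 + 4*w**2 - 8*w/3, which equals f(w).

An antiderivative is F(w) = -w**4/3 + 4*w**3/3 - 4*w**2/3.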